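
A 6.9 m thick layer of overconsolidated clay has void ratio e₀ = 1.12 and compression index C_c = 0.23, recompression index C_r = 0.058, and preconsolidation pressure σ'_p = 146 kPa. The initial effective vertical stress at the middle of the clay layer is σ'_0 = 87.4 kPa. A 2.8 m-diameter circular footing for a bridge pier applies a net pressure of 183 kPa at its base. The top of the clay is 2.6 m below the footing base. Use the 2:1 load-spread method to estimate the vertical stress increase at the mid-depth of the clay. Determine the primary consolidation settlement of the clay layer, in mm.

S_c ≈ 15.6 mm

Mid-depth of clay below the footing base: z = 2.6 + 6.9/2 = 6.05 m.
Stress increase at mid-clay by the 2:1 spreading method:
Δσ ≈ qD²/(D+z)² = 183×2.8²/(2.8+6.05)² = 18.318 kPa
Final effective stress: σ'_f = 87.4 + 18.318 = 105.72 kPa.
σ'_f = 105.72 ≤ σ'_p = 146 kPa, so the clay remains overconsolidated and only the recompression index applies:
S_c = C_r·H/(1+e₀)·log₁₀(σ'_f/σ'_0) = 0.058×6.9/2.12×log₁₀(105.72/87.4)
    = 0.18877 × 0.082646 = 0.0156 m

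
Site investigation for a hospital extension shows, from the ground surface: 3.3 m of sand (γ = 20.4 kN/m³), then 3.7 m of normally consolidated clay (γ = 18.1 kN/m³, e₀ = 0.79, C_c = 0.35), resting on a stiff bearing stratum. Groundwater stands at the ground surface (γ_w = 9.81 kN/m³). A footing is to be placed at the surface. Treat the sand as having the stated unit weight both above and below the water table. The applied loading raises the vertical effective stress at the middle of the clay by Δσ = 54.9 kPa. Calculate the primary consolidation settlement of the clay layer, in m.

Mid-depth of clay below the ground surface: z = 3.3 + 3.7/2 = 5.15 m.
Total vertical stress at mid-clay: σ_v = 20.4×3.3 + 18.1×1.85 = 100.81 kPa.
Pore pressure: u = 9.81×(5.15 − 0) = 50.522 kPa.
Initial effective stress: σ'_0 = σ_v − u = 100.81 − 50.522 = 50.288 kPa.
Final effective stress: σ'_f = σ'_0 + Δσ = 50.288 + 54.9 = 105.19 kPa.
Normally consolidated clay, so the full stress increment lies on the virgin compression line:
S_c = C_c·H/(1+e₀)·log₁₀(σ'_f/σ'_0) = 0.35×3.7/(1+0.79)×log₁₀(105.19/50.288)
    = 0.72346 × 0.32051 = 0.2319 m

S_c ≈ 0.232 m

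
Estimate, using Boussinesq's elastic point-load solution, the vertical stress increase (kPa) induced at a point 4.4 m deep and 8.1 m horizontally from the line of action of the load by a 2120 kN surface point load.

Δσ_z ≈ 1.3 kPa

Boussinesq vertical stress below a point load on an elastic half-space:
Δσ_z = 3P/(2πz²) · [1 + (r/z)²]^(−5/2)
r/z = 8.1/4.4 = 1.8409; [1+(r/z)²]^(−5/2) = 0.02478.
Δσ_z = 3×2120/(2π×4.4²) × 0.02478 = 52.284 × 0.02478 = 1.296 kPa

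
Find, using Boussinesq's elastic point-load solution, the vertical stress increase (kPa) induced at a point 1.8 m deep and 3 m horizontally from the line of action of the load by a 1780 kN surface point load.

Boussinesq vertical stress below a point load on an elastic half-space:
Δσ_z = 3P/(2πz²) · [1 + (r/z)²]^(−5/2)
r/z = 3/1.8 = 1.6667; [1+(r/z)²]^(−5/2) = 0.03605.
Δσ_z = 3×1780/(2π×1.8²) × 0.03605 = 262.31 × 0.03605 = 9.456 kPa

Δσ_z ≈ 9.46 kPa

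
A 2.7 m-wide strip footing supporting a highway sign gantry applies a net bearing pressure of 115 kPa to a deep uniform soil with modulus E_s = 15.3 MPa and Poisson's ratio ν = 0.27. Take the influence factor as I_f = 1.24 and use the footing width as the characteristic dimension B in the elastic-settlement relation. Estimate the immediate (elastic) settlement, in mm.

Immediate (elastic) settlement: S_e = q·B·(1−ν²)/E_s · I_f.
E_s = 15.3 MPa = 15300 kPa.
S_e = 115 × 2.7 × (1 − 0.27²) / 15300 × 1.24
    = 115 × 2.7 × 0.9271 / 15300 × 1.24
    = 0.02333 m = 23.33 mm

S_e ≈ 23.3 mm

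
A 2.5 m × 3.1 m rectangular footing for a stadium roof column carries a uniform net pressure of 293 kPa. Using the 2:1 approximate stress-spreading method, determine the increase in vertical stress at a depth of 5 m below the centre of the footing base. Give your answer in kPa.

By the 2:1 method the load spreads at 1 horizontal : 2 vertical, so at depth z the loaded area has grown by z in each plan dimension:
Δσ = qBL/((B+z)(L+z)) = 293×2.5×3.1/((2.5+5)(3.1+5)) = 37.379 kPa

Δσ_z ≈ 37.4 kPa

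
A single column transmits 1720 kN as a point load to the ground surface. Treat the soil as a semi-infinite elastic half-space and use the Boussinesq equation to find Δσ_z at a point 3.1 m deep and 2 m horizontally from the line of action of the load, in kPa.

Boussinesq vertical stress below a point load on an elastic half-space:
Δσ_z = 3P/(2πz²) · [1 + (r/z)²]^(−5/2)
r/z = 2/3.1 = 0.64516; [1+(r/z)²]^(−5/2) = 0.41895.
Δσ_z = 3×1720/(2π×3.1²) × 0.41895 = 85.457 × 0.41895 = 35.8 kPa

Δσ_z ≈ 35.8 kPa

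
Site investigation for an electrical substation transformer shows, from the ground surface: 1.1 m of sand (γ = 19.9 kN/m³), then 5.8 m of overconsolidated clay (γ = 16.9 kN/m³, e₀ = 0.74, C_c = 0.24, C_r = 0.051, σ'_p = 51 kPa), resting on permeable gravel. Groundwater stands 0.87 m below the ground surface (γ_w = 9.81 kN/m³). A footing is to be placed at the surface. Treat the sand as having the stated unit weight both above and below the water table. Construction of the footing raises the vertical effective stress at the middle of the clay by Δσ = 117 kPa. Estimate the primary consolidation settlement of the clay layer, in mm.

S_c ≈ 409 mm

Mid-depth of clay below the ground surface: z = 1.1 + 5.8/2 = 4 m.
Total vertical stress at mid-clay: σ_v = 19.9×1.1 + 16.9×2.9 = 70.9 kPa.
Pore pressure: u = 9.81×(4 − 0.87) = 30.705 kPa.
Initial effective stress: σ'_0 = σ_v − u = 70.9 − 30.705 = 40.195 kPa.
Final effective stress: σ'_f = 40.195 + 117 = 157.19 kPa.
σ'_f = 157.19 > σ'_p = 51 kPa, so the stress path crosses the preconsolidation pressure — recompression up to σ'_p, then virgin compression beyond:
S_c = H/(1+e₀)·[C_r·log₁₀(σ'_p/σ'_0) + C_c·log₁₀(σ'_f/σ'_p)]
    = 5.8/1.74 × [0.051×log₁₀(51/40.195) + 0.24×log₁₀(157.19/51)]
    = 3.3333 × [0.0052733 + 0.11733] = 0.4087 m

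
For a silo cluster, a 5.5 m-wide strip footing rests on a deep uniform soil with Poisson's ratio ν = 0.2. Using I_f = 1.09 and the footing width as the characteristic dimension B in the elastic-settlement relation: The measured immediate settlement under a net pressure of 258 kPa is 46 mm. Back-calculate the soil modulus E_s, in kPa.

S_e = q·B·(1−ν²)/E_s · I_f  ⇒  E_s = q·B·(1−ν²)·I_f / S_e.
E_s = 258 × 5.5 × 0.96 × 1.09 / 0.046 = 32280 kPa

E_s ≈ 32300 kPa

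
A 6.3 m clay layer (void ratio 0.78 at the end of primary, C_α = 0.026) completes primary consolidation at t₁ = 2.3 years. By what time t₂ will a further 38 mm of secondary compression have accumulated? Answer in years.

S_s = C_α·H/(1+e_p)·log₁₀(t₂/t₁) ⇒ log₁₀(t₂/t₁) = S_s·(1+e_p)/(C_α·H).
log₁₀(t₂/t₁) = 0.038 × (1+0.78) / (0.026×6.3) = 0.4129
t₂ = t₁ × 10^0.4129 = 2.3 × 2.588 = 5.952 years

t₂ ≈ 5.95 years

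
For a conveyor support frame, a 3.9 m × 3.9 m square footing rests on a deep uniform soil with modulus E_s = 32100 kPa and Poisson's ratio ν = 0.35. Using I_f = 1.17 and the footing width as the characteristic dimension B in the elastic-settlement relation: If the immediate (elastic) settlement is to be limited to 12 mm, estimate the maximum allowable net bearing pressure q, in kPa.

q ≈ 96.2 kPa

S_e = q·B·(1−ν²)/E_s · I_f  ⇒  q = S_e·E_s / (B·(1−ν²)·I_f).
q = 0.012 × 32100 / (3.9 × 0.8775 × 1.17) = 96.2 kPa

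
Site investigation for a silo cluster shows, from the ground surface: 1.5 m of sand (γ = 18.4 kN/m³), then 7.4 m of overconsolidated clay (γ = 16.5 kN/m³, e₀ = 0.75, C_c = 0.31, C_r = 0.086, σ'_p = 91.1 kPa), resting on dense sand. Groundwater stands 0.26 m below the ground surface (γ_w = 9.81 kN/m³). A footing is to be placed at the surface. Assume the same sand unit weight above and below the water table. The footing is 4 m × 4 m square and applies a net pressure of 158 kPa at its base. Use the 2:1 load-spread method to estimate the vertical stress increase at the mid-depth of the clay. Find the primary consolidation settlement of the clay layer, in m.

Mid-depth of clay below the ground surface: z = 1.5 + 7.4/2 = 5.2 m.
Total vertical stress at mid-clay: σ_v = 18.4×1.5 + 16.5×3.7 = 88.65 kPa.
Pore pressure: u = 9.81×(5.2 − 0.26) = 48.461 kPa.
Initial effective stress: σ'_0 = σ_v − u = 88.65 − 48.461 = 40.189 kPa.
Stress increase at mid-clay by the 2:1 spreading method:
Δσ = qBL/((B+z)(L+z)) = 158×4×4/((4+5.2)(4+5.2)) = 29.868 kPa
Final effective stress: σ'_f = 40.189 + 29.868 = 70.057 kPa.
σ'_f = 70.057 ≤ σ'_p = 91.1 kPa, so the clay remains overconsolidated and only the recompression index applies:
S_c = C_r·H/(1+e₀)·log₁₀(σ'_f/σ'_0) = 0.086×7.4/1.75×log₁₀(70.057/40.189)
    = 0.36366 × 0.24134 = 0.08777 m

S_c ≈ 0.0878 m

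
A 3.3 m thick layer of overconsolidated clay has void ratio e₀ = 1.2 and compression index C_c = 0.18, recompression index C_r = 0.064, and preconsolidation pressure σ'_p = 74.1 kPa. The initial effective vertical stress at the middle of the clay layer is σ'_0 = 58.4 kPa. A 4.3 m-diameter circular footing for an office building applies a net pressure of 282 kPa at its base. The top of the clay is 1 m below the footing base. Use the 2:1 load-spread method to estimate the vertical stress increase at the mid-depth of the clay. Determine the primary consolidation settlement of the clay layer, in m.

Mid-depth of clay below the footing base: z = 1 + 3.3/2 = 2.65 m.
Stress increase at mid-clay by the 2:1 spreading method:
Δσ ≈ qD²/(D+z)² = 282×4.3²/(4.3+2.65)² = 107.95 kPa
Final effective stress: σ'_f = 58.4 + 107.95 = 166.35 kPa.
σ'_f = 166.35 > σ'_p = 74.1 kPa, so the stress path crosses the preconsolidation pressure — recompression up to σ'_p, then virgin compression beyond:
S_c = H/(1+e₀)·[C_r·log₁₀(σ'_p/σ'_0) + C_c·log₁₀(σ'_f/σ'_p)]
    = 3.3/2.2 × [0.064×log₁₀(74.1/58.4) + 0.18×log₁₀(166.35/74.1)]
    = 1.5 × [0.0066179 + 0.063217] = 0.1048 m

S_c ≈ 0.105 m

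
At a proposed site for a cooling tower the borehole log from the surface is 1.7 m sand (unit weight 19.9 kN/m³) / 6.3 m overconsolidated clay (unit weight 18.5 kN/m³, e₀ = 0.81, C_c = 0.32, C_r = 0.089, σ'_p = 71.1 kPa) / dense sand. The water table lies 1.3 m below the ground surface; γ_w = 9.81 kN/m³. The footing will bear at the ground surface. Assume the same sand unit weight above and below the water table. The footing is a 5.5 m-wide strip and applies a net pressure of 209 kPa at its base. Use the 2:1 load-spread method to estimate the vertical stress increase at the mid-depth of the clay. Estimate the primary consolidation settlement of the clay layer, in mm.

Mid-depth of clay below the ground surface: z = 1.7 + 6.3/2 = 4.85 m.
Total vertical stress at mid-clay: σ_v = 19.9×1.7 + 18.5×3.15 = 92.105 kPa.
Pore pressure: u = 9.81×(4.85 − 1.3) = 34.825 kPa.
Initial effective stress: σ'_0 = σ_v − u = 92.105 − 34.825 = 57.28 kPa.
Stress increase at mid-clay by the 2:1 spreading method:
Δσ = qB/(B+z) = 209×5.5/(5.5+4.85) = 111.06 kPa
Final effective stress: σ'_f = 57.28 + 111.06 = 168.34 kPa.
σ'_f = 168.34 > σ'_p = 71.1 kPa, so the stress path crosses the preconsolidation pressure — recompression up to σ'_p, then virgin compression beyond:
S_c = H/(1+e₀)·[C_r·log₁₀(σ'_p/σ'_0) + C_c·log₁₀(σ'_f/σ'_p)]
    = 6.3/1.81 × [0.089×log₁₀(71.1/57.28) + 0.32×log₁₀(168.34/71.1)]
    = 3.4807 × [0.0083541 + 0.11978] = 0.446 m

S_c ≈ 446 mm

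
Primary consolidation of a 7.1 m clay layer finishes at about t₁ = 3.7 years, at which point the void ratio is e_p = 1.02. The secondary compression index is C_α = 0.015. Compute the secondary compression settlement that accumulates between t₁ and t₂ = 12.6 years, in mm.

Secondary compression: S_s = C_α·H/(1+e_p)·log₁₀(t₂/t₁)
S_s = 0.015×7.1/(1+1.02)×log₁₀(12.6/3.7)
    = 0.05272 × 0.5322 = 0.02806 m

S_s ≈ 28.1 mm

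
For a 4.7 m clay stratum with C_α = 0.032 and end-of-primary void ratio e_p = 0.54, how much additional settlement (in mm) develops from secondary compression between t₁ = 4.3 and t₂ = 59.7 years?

S_s ≈ 112 mm

Secondary compression: S_s = C_α·H/(1+e_p)·log₁₀(t₂/t₁)
S_s = 0.032×4.7/(1+0.54)×log₁₀(59.7/4.3)
    = 0.09766 × 1.143 = 0.1116 m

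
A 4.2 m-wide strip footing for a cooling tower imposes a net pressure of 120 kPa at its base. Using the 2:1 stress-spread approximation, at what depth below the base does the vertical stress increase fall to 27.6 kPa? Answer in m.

z ≈ 14.1 m

2:1 spreading — at depth z the loaded area has grown by z in each plan dimension:
qB/(B+z) = Δσ_z ⇒ z = qB/Δσ_z − B = 120×4.2/27.6 − 4.2 = 14.06 m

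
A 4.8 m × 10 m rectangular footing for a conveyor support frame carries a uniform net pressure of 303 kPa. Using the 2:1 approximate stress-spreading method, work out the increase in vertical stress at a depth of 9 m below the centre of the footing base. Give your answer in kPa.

By the 2:1 method the load spreads at 1 horizontal : 2 vertical, so at depth z the loaded area has grown by z in each plan dimension:
Δσ = qBL/((B+z)(L+z)) = 303×4.8×10/((4.8+9)(10+9)) = 55.469 kPa

Δσ_z ≈ 55.5 kPa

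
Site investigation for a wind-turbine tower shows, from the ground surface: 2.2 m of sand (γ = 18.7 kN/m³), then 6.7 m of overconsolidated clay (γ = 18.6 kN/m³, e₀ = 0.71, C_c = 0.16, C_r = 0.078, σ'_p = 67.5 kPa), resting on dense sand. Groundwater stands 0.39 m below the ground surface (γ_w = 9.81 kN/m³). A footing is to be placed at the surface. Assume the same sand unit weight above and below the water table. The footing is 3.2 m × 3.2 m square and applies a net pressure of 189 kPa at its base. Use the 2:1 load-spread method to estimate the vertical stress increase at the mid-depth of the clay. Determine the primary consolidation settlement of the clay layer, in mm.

Mid-depth of clay below the ground surface: z = 2.2 + 6.7/2 = 5.55 m.
Total vertical stress at mid-clay: σ_v = 18.7×2.2 + 18.6×3.35 = 103.45 kPa.
Pore pressure: u = 9.81×(5.55 − 0.39) = 50.62 kPa.
Initial effective stress: σ'_0 = σ_v − u = 103.45 − 50.62 = 52.83 kPa.
Stress increase at mid-clay by the 2:1 spreading method:
Δσ = qBL/((B+z)(L+z)) = 189×3.2×3.2/((3.2+5.55)(3.2+5.55)) = 25.278 kPa
Final effective stress: σ'_f = 52.83 + 25.278 = 78.108 kPa.
σ'_f = 78.108 > σ'_p = 67.5 kPa, so the stress path crosses the preconsolidation pressure — recompression up to σ'_p, then virgin compression beyond:
S_c = H/(1+e₀)·[C_r·log₁₀(σ'_p/σ'_0) + C_c·log₁₀(σ'_f/σ'_p)]
    = 6.7/1.71 × [0.078×log₁₀(67.5/52.83) + 0.16×log₁₀(78.108/67.5)]
    = 3.9181 × [0.008301 + 0.010143] = 0.07227 m

S_c ≈ 72.3 mm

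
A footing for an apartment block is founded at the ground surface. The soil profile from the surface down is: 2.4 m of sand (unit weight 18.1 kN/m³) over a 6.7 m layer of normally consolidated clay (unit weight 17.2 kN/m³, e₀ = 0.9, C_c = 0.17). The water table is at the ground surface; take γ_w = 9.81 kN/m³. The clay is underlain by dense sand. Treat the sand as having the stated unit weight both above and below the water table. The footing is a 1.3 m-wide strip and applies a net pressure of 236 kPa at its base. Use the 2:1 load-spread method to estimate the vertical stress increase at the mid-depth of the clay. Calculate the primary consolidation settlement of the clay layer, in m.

Mid-depth of clay below the ground surface: z = 2.4 + 6.7/2 = 5.75 m.
Total vertical stress at mid-clay: σ_v = 18.1×2.4 + 17.2×3.35 = 101.06 kPa.
Pore pressure: u = 9.81×(5.75 − 0) = 56.408 kPa.
Initial effective stress: σ'_0 = σ_v − u = 101.06 − 56.408 = 44.652 kPa.
Stress increase at mid-clay by the 2:1 spreading method:
Δσ = qB/(B+z) = 236×1.3/(1.3+5.75) = 43.518 kPa
Final effective stress: σ'_f = σ'_0 + Δσ = 44.652 + 43.518 = 88.17 kPa.
Normally consolidated clay, so the full stress increment lies on the virgin compression line:
S_c = C_c·H/(1+e₀)·log₁₀(σ'_f/σ'_0) = 0.17×6.7/(1+0.9)×log₁₀(88.17/44.652)
    = 0.59947 × 0.29548 = 0.1771 m

S_c ≈ 0.177 m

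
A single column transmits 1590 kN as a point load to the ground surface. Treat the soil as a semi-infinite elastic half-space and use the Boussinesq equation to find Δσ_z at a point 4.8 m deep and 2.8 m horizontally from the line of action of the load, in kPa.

Boussinesq vertical stress below a point load on an elastic half-space:
Δσ_z = 3P/(2πz²) · [1 + (r/z)²]^(−5/2)
r/z = 2.8/4.8 = 0.58333; [1+(r/z)²]^(−5/2) = 0.48085.
Δσ_z = 3×1590/(2π×4.8²) × 0.48085 = 32.95 × 0.48085 = 15.84 kPa

Δσ_z ≈ 15.8 kPa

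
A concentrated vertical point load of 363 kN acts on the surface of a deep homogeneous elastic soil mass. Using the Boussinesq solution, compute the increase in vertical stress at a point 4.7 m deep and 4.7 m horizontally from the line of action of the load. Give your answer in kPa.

Boussinesq vertical stress below a point load on an elastic half-space:
Δσ_z = 3P/(2πz²) · [1 + (r/z)²]^(−5/2)
r/z = 4.7/4.7 = 1; [1+(r/z)²]^(−5/2) = 0.17678.
Δσ_z = 3×363/(2π×4.7²) × 0.17678 = 7.8461 × 0.17678 = 1.387 kPa

Δσ_z ≈ 1.39 kPa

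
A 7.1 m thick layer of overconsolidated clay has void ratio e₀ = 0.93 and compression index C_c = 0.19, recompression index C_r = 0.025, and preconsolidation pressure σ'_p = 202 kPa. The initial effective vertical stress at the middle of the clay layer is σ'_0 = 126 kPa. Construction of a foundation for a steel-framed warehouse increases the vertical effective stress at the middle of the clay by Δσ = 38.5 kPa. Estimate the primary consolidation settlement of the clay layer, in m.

Final effective stress: σ'_f = 126 + 38.5 = 164.5 kPa.
σ'_f = 164.5 ≤ σ'_p = 202 kPa, so the clay remains overconsolidated and only the recompression index applies:
S_c = C_r·H/(1+e₀)·log₁₀(σ'_f/σ'_0) = 0.025×7.1/1.93×log₁₀(164.5/126)
    = 0.09197 × 0.1158 = 0.01065 m

S_c ≈ 0.0107 m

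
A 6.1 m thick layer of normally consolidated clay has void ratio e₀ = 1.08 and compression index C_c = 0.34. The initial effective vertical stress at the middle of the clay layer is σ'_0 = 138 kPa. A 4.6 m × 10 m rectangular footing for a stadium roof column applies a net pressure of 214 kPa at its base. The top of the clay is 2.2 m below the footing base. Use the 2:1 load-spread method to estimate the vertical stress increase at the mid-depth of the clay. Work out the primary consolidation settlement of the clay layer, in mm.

Mid-depth of clay below the footing base: z = 2.2 + 6.1/2 = 5.25 m.
Stress increase at mid-clay by the 2:1 spreading method:
Δσ = qBL/((B+z)(L+z)) = 214×4.6×10/((4.6+5.25)(10+5.25)) = 65.534 kPa
Final effective stress: σ'_f = σ'_0 + Δσ = 138 + 65.534 = 203.53 kPa.
Normally consolidated clay, so the full stress increment lies on the virgin compression line:
S_c = C_c·H/(1+e₀)·log₁₀(σ'_f/σ'_0) = 0.34×6.1/(1+1.08)×log₁₀(203.53/138)
    = 0.99712 × 0.16875 = 0.1683 m

S_c ≈ 168 mm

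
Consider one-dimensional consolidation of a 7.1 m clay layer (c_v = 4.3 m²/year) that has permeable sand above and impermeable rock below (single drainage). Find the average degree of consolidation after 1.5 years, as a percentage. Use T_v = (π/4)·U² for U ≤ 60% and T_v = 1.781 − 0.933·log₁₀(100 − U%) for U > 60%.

Drainage path length: H_d = H = 7.1 m (single drainage).
T_v = c_v·t/H_d² = 4.3×1.5/7.1² = 0.12795.
T_v = 0.12795 corresponds to the U ≤ 60% branch:
U = √(4T_v/π) = 0.4036

U ≈ 40.4 %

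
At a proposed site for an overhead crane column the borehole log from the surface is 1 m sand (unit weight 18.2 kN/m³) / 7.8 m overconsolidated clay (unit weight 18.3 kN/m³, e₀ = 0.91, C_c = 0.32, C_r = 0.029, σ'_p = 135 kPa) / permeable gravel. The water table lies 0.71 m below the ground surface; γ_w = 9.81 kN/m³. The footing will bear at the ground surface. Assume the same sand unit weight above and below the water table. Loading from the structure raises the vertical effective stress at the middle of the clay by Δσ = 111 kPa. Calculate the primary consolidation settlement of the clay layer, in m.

S_c ≈ 0.147 m

Mid-depth of clay below the ground surface: z = 1 + 7.8/2 = 4.9 m.
Total vertical stress at mid-clay: σ_v = 18.2×1 + 18.3×3.9 = 89.57 kPa.
Pore pressure: u = 9.81×(4.9 − 0.71) = 41.104 kPa.
Initial effective stress: σ'_0 = σ_v − u = 89.57 − 41.104 = 48.466 kPa.
Final effective stress: σ'_f = 48.466 + 111 = 159.47 kPa.
σ'_f = 159.47 > σ'_p = 135 kPa, so the stress path crosses the preconsolidation pressure — recompression up to σ'_p, then virgin compression beyond:
S_c = H/(1+e₀)·[C_r·log₁₀(σ'_p/σ'_0) + C_c·log₁₀(σ'_f/σ'_p)]
    = 7.8/1.91 × [0.029×log₁₀(135/48.466) + 0.32×log₁₀(159.47/135)]
    = 4.0838 × [0.012902 + 0.02315] = 0.1472 m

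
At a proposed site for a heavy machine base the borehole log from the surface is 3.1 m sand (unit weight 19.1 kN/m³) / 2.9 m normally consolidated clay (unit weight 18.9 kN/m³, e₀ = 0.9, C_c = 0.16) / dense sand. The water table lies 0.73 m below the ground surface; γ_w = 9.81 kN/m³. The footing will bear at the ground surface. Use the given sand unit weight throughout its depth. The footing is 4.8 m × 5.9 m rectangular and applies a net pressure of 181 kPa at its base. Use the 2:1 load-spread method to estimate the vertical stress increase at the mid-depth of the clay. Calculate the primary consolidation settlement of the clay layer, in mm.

Mid-depth of clay below the ground surface: z = 3.1 + 2.9/2 = 4.55 m.
Total vertical stress at mid-clay: σ_v = 19.1×3.1 + 18.9×1.45 = 86.615 kPa.
Pore pressure: u = 9.81×(4.55 − 0.73) = 37.474 kPa.
Initial effective stress: σ'_0 = σ_v − u = 86.615 − 37.474 = 49.141 kPa.
Stress increase at mid-clay by the 2:1 spreading method:
Δσ = qBL/((B+z)(L+z)) = 181×4.8×5.9/((4.8+4.55)(5.9+4.55)) = 52.462 kPa
Final effective stress: σ'_f = σ'_0 + Δσ = 49.141 + 52.462 = 101.6 kPa.
Normally consolidated clay, so the full stress increment lies on the virgin compression line:
S_c = C_c·H/(1+e₀)·log₁₀(σ'_f/σ'_0) = 0.16×2.9/(1+0.9)×log₁₀(101.6/49.141)
    = 0.24421 × 0.31545 = 0.07704 m

S_c ≈ 77 mm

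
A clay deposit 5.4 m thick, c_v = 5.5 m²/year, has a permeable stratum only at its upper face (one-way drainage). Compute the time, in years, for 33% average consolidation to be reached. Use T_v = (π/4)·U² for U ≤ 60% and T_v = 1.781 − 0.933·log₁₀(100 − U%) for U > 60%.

Drainage path length: H_d = H = 5.4 m (single drainage).
U ≤ 60%: T_v = (π/4)·U² = (π/4)×0.33² = 0.08553.
t = T_v·H_d²/c_v = 0.08553×5.4²/5.5 = 0.4535 years.

t ≈ 0.453 years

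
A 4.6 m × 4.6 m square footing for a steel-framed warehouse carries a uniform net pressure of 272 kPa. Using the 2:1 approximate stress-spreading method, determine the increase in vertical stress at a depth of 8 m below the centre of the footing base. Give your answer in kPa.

By the 2:1 method the load spreads at 1 horizontal : 2 vertical, so at depth z the loaded area has grown by z in each plan dimension:
Δσ = qBL/((B+z)(L+z)) = 272×4.6×4.6/((4.6+8)(4.6+8)) = 36.253 kPa

Δσ_z ≈ 36.3 kPa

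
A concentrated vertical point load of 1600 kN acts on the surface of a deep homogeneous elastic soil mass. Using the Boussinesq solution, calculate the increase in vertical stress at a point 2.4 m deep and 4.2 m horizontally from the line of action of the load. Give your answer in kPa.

Boussinesq vertical stress below a point load on an elastic half-space:
Δσ_z = 3P/(2πz²) · [1 + (r/z)²]^(−5/2)
r/z = 4.2/2.4 = 1.75; [1+(r/z)²]^(−5/2) = 0.030062.
Δσ_z = 3×1600/(2π×2.4²) × 0.030062 = 132.63 × 0.030062 = 3.987 kPa

Δσ_z ≈ 3.99 kPa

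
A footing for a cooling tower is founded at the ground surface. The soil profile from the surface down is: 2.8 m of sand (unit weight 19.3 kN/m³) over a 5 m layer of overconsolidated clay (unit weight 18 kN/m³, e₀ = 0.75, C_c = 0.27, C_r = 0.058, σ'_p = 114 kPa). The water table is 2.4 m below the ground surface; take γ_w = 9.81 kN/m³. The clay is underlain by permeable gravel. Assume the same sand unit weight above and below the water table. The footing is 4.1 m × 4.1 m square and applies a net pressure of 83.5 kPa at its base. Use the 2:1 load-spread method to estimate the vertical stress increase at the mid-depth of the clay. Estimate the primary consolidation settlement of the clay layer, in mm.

S_c ≈ 14.6 mm

Mid-depth of clay below the ground surface: z = 2.8 + 5/2 = 5.3 m.
Total vertical stress at mid-clay: σ_v = 19.3×2.8 + 18×2.5 = 99.04 kPa.
Pore pressure: u = 9.81×(5.3 − 2.4) = 28.449 kPa.
Initial effective stress: σ'_0 = σ_v − u = 99.04 − 28.449 = 70.591 kPa.
Stress increase at mid-clay by the 2:1 spreading method:
Δσ = qBL/((B+z)(L+z)) = 83.5×4.1×4.1/((4.1+5.3)(4.1+5.3)) = 15.885 kPa
Final effective stress: σ'_f = 70.591 + 15.885 = 86.476 kPa.
σ'_f = 86.476 ≤ σ'_p = 114 kPa, so the clay remains overconsolidated and only the recompression index applies:
S_c = C_r·H/(1+e₀)·log₁₀(σ'_f/σ'_0) = 0.058×5/1.75×log₁₀(86.476/70.591)
    = 0.16571 × 0.088146 = 0.01461 m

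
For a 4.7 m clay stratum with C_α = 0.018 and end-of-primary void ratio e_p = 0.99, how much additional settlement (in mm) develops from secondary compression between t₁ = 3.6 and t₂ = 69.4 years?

S_s ≈ 54.6 mm

Secondary compression: S_s = C_α·H/(1+e_p)·log₁₀(t₂/t₁)
S_s = 0.018×4.7/(1+0.99)×log₁₀(69.4/3.6)
    = 0.04251 × 1.285 = 0.05463 m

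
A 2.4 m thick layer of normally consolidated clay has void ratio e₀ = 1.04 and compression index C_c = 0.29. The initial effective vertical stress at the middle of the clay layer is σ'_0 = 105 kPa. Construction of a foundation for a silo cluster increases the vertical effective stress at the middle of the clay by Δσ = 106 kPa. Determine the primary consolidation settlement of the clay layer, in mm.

S_c ≈ 103 mm

Final effective stress: σ'_f = σ'_0 + Δσ = 105 + 106 = 211 kPa.
Normally consolidated clay, so the full stress increment lies on the virgin compression line:
S_c = C_c·H/(1+e₀)·log₁₀(σ'_f/σ'_0) = 0.29×2.4/(1+1.04)×log₁₀(211/105)
    = 0.34118 × 0.30309 = 0.1034 m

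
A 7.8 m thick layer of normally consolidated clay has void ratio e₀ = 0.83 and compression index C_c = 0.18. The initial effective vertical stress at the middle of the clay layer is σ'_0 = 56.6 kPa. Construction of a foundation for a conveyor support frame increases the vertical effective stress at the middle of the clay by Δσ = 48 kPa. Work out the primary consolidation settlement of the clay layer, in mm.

S_c ≈ 205 mm

Final effective stress: σ'_f = σ'_0 + Δσ = 56.6 + 48 = 104.6 kPa.
Normally consolidated clay, so the full stress increment lies on the virgin compression line:
S_c = C_c·H/(1+e₀)·log₁₀(σ'_f/σ'_0) = 0.18×7.8/(1+0.83)×log₁₀(104.6/56.6)
    = 0.76721 × 0.26672 = 0.2046 m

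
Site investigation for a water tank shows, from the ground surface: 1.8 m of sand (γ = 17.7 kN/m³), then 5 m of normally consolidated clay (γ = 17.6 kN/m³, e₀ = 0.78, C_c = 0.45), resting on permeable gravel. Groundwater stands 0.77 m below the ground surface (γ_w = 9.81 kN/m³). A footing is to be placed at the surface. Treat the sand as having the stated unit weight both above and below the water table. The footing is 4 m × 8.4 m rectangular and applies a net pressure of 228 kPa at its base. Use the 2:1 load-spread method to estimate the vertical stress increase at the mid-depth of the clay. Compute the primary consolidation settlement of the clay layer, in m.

S_c ≈ 0.558 m

Mid-depth of clay below the ground surface: z = 1.8 + 5/2 = 4.3 m.
Total vertical stress at mid-clay: σ_v = 17.7×1.8 + 17.6×2.5 = 75.86 kPa.
Pore pressure: u = 9.81×(4.3 − 0.77) = 34.629 kPa.
Initial effective stress: σ'_0 = σ_v − u = 75.86 − 34.629 = 41.231 kPa.
Stress increase at mid-clay by the 2:1 spreading method:
Δσ = qBL/((B+z)(L+z)) = 228×4×8.4/((4+4.3)(8.4+4.3)) = 72.676 kPa
Final effective stress: σ'_f = σ'_0 + Δσ = 41.231 + 72.676 = 113.91 kPa.
Normally consolidated clay, so the full stress increment lies on the virgin compression line:
S_c = C_c·H/(1+e₀)·log₁₀(σ'_f/σ'_0) = 0.45×5/(1+0.78)×log₁₀(113.91/41.231)
    = 1.264 × 0.44134 = 0.5579 m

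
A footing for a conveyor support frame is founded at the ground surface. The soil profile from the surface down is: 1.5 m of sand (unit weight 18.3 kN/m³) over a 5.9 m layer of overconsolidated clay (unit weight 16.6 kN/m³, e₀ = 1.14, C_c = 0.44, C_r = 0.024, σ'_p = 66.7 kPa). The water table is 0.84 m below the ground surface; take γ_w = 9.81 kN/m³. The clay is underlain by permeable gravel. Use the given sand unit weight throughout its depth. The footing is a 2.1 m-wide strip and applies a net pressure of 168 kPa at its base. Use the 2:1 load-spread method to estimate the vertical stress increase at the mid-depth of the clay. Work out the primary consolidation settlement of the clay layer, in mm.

Mid-depth of clay below the ground surface: z = 1.5 + 5.9/2 = 4.45 m.
Total vertical stress at mid-clay: σ_v = 18.3×1.5 + 16.6×2.95 = 76.42 kPa.
Pore pressure: u = 9.81×(4.45 − 0.84) = 35.414 kPa.
Initial effective stress: σ'_0 = σ_v − u = 76.42 − 35.414 = 41.006 kPa.
Stress increase at mid-clay by the 2:1 spreading method:
Δσ = qB/(B+z) = 168×2.1/(2.1+4.45) = 53.863 kPa
Final effective stress: σ'_f = 41.006 + 53.863 = 94.869 kPa.
σ'_f = 94.869 > σ'_p = 66.7 kPa, so the stress path crosses the preconsolidation pressure — recompression up to σ'_p, then virgin compression beyond:
S_c = H/(1+e₀)·[C_r·log₁₀(σ'_p/σ'_0) + C_c·log₁₀(σ'_f/σ'_p)]
    = 5.9/2.14 × [0.024×log₁₀(66.7/41.006) + 0.44×log₁₀(94.869/66.7)]
    = 2.757 × [0.0050707 + 0.067319] = 0.1996 m

S_c ≈ 200 mm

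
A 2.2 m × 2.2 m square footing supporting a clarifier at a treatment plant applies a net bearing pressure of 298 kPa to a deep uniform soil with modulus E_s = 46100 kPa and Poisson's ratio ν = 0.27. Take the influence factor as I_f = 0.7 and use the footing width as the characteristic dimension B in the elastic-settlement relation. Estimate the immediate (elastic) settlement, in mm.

Immediate (elastic) settlement: S_e = q·B·(1−ν²)/E_s · I_f.
S_e = 298 × 2.2 × (1 − 0.27²) / 46100 × 0.7
    = 298 × 2.2 × 0.9271 / 46100 × 0.7
    = 0.009229 m = 9.229 mm

S_e ≈ 9.23 mm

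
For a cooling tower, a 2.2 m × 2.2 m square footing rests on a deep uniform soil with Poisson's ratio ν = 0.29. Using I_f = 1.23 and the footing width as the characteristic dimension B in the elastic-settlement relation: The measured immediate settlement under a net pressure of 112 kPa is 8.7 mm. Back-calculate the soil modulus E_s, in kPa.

S_e = q·B·(1−ν²)/E_s · I_f  ⇒  E_s = q·B·(1−ν²)·I_f / S_e.
E_s = 112 × 2.2 × 0.9159 × 1.23 / 0.0087 = 31910 kPa

E_s ≈ 31900 kPa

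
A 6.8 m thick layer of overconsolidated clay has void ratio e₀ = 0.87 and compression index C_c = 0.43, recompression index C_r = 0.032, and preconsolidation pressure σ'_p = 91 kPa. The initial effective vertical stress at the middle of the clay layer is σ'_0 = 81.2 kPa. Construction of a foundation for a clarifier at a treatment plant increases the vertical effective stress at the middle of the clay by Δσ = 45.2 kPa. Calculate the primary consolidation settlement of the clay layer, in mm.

S_c ≈ 229 mm

Final effective stress: σ'_f = 81.2 + 45.2 = 126.4 kPa.
σ'_f = 126.4 > σ'_p = 91 kPa, so the stress path crosses the preconsolidation pressure — recompression up to σ'_p, then virgin compression beyond:
S_c = H/(1+e₀)·[C_r·log₁₀(σ'_p/σ'_0) + C_c·log₁₀(σ'_f/σ'_p)]
    = 6.8/1.87 × [0.032×log₁₀(91/81.2) + 0.43×log₁₀(126.4/91)]
    = 3.6364 × [0.0015835 + 0.061363] = 0.2289 m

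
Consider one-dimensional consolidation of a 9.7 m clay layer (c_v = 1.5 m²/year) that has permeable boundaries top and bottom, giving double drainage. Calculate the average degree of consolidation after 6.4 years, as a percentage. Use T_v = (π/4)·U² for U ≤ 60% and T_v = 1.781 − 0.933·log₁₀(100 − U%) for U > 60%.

U ≈ 70.4 %

Drainage path length: H_d = H/2 = 4.85 m (double drainage).
T_v = c_v·t/H_d² = 1.5×6.4/4.85² = 0.40812.
T_v = 0.40812 corresponds to the U > 60% branch:
U = 1 − 10^((1.781 − T_v)/0.933)/100 = 0.7039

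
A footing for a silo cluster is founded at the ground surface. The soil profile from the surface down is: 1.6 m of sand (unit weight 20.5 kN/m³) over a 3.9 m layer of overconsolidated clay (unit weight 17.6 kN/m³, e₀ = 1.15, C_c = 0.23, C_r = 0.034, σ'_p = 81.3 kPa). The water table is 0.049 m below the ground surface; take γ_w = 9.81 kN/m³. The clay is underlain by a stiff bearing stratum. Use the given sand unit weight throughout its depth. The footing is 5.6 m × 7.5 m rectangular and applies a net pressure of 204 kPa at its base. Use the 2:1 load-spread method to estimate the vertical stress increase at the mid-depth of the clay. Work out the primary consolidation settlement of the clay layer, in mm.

S_c ≈ 91.1 mm

Mid-depth of clay below the ground surface: z = 1.6 + 3.9/2 = 3.55 m.
Total vertical stress at mid-clay: σ_v = 20.5×1.6 + 17.6×1.95 = 67.12 kPa.
Pore pressure: u = 9.81×(3.55 − 0.049) = 34.345 kPa.
Initial effective stress: σ'_0 = σ_v − u = 67.12 − 34.345 = 32.775 kPa.
Stress increase at mid-clay by the 2:1 spreading method:
Δσ = qBL/((B+z)(L+z)) = 204×5.6×7.5/((5.6+3.55)(7.5+3.55)) = 84.741 kPa
Final effective stress: σ'_f = 32.775 + 84.741 = 117.52 kPa.
σ'_f = 117.52 > σ'_p = 81.3 kPa, so the stress path crosses the preconsolidation pressure — recompression up to σ'_p, then virgin compression beyond:
S_c = H/(1+e₀)·[C_r·log₁₀(σ'_p/σ'_0) + C_c·log₁₀(σ'_f/σ'_p)]
    = 3.9/2.15 × [0.034×log₁₀(81.3/32.775) + 0.23×log₁₀(117.52/81.3)]
    = 1.814 × [0.013415 + 0.036805] = 0.0911 m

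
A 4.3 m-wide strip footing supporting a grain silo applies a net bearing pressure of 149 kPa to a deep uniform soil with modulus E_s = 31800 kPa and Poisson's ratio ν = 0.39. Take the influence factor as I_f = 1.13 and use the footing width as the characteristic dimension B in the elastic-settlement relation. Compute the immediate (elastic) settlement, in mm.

S_e ≈ 19.3 mm

Immediate (elastic) settlement: S_e = q·B·(1−ν²)/E_s · I_f.
S_e = 149 × 4.3 × (1 − 0.39²) / 31800 × 1.13
    = 149 × 4.3 × 0.8479 / 31800 × 1.13
    = 0.0193 m = 19.3 mm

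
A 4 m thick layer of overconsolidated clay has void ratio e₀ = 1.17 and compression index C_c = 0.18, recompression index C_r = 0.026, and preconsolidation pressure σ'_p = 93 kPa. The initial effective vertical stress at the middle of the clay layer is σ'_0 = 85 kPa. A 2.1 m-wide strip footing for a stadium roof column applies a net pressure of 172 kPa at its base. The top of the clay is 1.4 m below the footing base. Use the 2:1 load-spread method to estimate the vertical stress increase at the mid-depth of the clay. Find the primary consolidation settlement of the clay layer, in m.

S_c ≈ 0.0714 m

Mid-depth of clay below the footing base: z = 1.4 + 4/2 = 3.4 m.
Stress increase at mid-clay by the 2:1 spreading method:
Δσ = qB/(B+z) = 172×2.1/(2.1+3.4) = 65.673 kPa
Final effective stress: σ'_f = 85 + 65.673 = 150.67 kPa.
σ'_f = 150.67 > σ'_p = 93 kPa, so the stress path crosses the preconsolidation pressure — recompression up to σ'_p, then virgin compression beyond:
S_c = H/(1+e₀)·[C_r·log₁₀(σ'_p/σ'_0) + C_c·log₁₀(σ'_f/σ'_p)]
    = 4/2.17 × [0.026×log₁₀(93/85) + 0.18×log₁₀(150.67/93)]
    = 1.8433 × [0.0010157 + 0.037718] = 0.0714 m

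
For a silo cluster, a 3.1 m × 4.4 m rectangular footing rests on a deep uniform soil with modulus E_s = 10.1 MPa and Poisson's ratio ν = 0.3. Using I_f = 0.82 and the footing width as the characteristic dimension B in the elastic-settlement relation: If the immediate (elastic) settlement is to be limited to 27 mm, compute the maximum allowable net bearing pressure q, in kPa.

q ≈ 118 kPa

E_s = 10.1 MPa = 10100 kPa.
S_e = q·B·(1−ν²)/E_s · I_f  ⇒  q = S_e·E_s / (B·(1−ν²)·I_f).
q = 0.027 × 10100 / (3.1 × 0.91 × 0.82) = 117.9 kPa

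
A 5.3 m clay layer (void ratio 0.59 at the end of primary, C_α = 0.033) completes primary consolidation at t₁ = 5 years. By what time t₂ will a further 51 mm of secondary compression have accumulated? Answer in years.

t₂ ≈ 14.5 years

S_s = C_α·H/(1+e_p)·log₁₀(t₂/t₁) ⇒ log₁₀(t₂/t₁) = S_s·(1+e_p)/(C_α·H).
log₁₀(t₂/t₁) = 0.051 × (1+0.59) / (0.033×5.3) = 0.4636
t₂ = t₁ × 10^0.4636 = 5 × 2.908 = 14.54 years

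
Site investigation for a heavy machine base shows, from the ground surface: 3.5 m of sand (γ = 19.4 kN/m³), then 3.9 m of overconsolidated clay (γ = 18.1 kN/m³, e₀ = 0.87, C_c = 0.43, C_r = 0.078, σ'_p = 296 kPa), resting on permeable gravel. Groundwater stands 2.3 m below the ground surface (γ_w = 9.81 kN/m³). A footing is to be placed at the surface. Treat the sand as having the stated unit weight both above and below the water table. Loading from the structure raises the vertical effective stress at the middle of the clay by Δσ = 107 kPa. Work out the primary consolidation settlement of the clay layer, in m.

Mid-depth of clay below the ground surface: z = 3.5 + 3.9/2 = 5.45 m.
Total vertical stress at mid-clay: σ_v = 19.4×3.5 + 18.1×1.95 = 103.19 kPa.
Pore pressure: u = 9.81×(5.45 − 2.3) = 30.902 kPa.
Initial effective stress: σ'_0 = σ_v − u = 103.19 − 30.902 = 72.288 kPa.
Final effective stress: σ'_f = 72.288 + 107 = 179.29 kPa.
σ'_f = 179.29 ≤ σ'_p = 296 kPa, so the clay remains overconsolidated and only the recompression index applies:
S_c = C_r·H/(1+e₀)·log₁₀(σ'_f/σ'_0) = 0.078×3.9/1.87×log₁₀(179.29/72.288)
    = 0.16268 × 0.39449 = 0.06417 m

S_c ≈ 0.0642 m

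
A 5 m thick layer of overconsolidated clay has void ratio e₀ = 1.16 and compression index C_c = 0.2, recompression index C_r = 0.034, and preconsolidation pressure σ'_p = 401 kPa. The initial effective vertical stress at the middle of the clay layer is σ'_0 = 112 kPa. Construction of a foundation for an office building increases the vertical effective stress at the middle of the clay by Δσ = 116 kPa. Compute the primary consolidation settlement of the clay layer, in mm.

Final effective stress: σ'_f = 112 + 116 = 228 kPa.
σ'_f = 228 ≤ σ'_p = 401 kPa, so the clay remains overconsolidated and only the recompression index applies:
S_c = C_r·H/(1+e₀)·log₁₀(σ'_f/σ'_0) = 0.034×5/2.16×log₁₀(228/112)
    = 0.078703 × 0.30872 = 0.0243 m

S_c ≈ 24.3 mm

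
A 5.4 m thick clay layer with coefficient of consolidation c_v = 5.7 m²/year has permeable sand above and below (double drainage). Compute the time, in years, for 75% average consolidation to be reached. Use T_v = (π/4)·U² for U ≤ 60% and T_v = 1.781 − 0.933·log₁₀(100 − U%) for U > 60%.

Drainage path length: H_d = H/2 = 2.7 m (double drainage).
U > 60%: T_v = 1.781 − 0.933·log₁₀(100 − 75) = 0.47672.
t = T_v·H_d²/c_v = 0.47672×2.7²/5.7 = 0.6097 years.

t ≈ 0.61 years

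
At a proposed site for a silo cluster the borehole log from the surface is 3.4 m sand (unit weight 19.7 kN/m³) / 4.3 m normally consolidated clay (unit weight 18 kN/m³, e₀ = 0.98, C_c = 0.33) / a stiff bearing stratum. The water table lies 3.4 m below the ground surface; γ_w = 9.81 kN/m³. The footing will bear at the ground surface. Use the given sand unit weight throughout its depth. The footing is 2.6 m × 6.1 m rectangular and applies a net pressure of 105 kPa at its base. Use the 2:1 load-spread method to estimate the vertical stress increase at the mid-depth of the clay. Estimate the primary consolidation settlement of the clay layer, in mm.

S_c ≈ 58.7 mm

Mid-depth of clay below the ground surface: z = 3.4 + 4.3/2 = 5.55 m.
Total vertical stress at mid-clay: σ_v = 19.7×3.4 + 18×2.15 = 105.68 kPa.
Pore pressure: u = 9.81×(5.55 − 3.4) = 21.091 kPa.
Initial effective stress: σ'_0 = σ_v − u = 105.68 − 21.091 = 84.589 kPa.
Stress increase at mid-clay by the 2:1 spreading method:
Δσ = qBL/((B+z)(L+z)) = 105×2.6×6.1/((2.6+5.55)(6.1+5.55)) = 17.539 kPa
Final effective stress: σ'_f = σ'_0 + Δσ = 84.589 + 17.539 = 102.13 kPa.
Normally consolidated clay, so the full stress increment lies on the virgin compression line:
S_c = C_c·H/(1+e₀)·log₁₀(σ'_f/σ'_0) = 0.33×4.3/(1+0.98)×log₁₀(102.13/84.589)
    = 0.71667 × 0.081839 = 0.05865 m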